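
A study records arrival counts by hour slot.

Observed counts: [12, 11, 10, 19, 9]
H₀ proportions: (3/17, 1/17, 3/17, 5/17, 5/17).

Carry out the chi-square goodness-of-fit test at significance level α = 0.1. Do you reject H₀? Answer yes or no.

n = 61; E_i = n·p_i = [10.76, 3.59, 10.76, 17.94, 17.94]
χ² = (12−10.76)²/10.76 + (11−3.59)²/3.59 + (10−10.76)²/10.76 + (19−17.94)²/17.94 + (9−17.94)²/17.94 = 20.0240
df = 4
p-value (upper-tail) = 0.00049
At α=0.1: p < α → reject H₀

reject H₀: yes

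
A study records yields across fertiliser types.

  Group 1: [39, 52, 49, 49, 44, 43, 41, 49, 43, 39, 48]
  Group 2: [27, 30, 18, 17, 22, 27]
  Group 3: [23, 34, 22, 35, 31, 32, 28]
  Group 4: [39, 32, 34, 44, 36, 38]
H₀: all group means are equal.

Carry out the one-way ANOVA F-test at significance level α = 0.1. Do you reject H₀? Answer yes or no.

reject H₀: yes

Group means [45.09, 23.50, 29.29, 37.17], grand mean 35.500
SSB = Σnᵢ(x̄ᵢ−x̄)² = 2162.829; SSW = ΣΣ(x−x̄ᵢ)² = 592.671
MSB = 2162.829/3 = 720.9430; MSW = 592.671/26 = 22.7950
F = MSB/MSW = 31.6272
df = (3, 26)
p-value (upper-tail) = 0.00000
At α=0.1: p < α → reject H₀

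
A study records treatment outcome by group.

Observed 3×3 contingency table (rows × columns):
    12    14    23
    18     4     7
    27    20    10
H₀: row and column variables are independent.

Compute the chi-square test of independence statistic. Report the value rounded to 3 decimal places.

test statistic = 17.873

Row totals [49, 29, 57], col totals [57, 38, 40], n=135
χ² = (12−20.69)²/20.69 + (14−13.79)²/13.79 + (23−14.52)²/14.52 + (18−12.24)²/12.24 + (4−8.16)²/8.16 + (7−8.59)²/8.59 + (27−24.07)²/24.07 + (20−16.04)²/16.04 + (10−16.89)²/16.89 = 17.8733
df = 4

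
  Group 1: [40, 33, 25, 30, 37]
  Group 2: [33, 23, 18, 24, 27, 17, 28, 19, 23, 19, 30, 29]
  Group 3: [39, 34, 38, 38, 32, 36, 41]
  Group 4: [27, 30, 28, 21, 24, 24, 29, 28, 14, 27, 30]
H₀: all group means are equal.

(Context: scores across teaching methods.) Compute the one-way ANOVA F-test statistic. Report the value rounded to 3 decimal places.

test statistic = 12.905

Group means [33.00, 24.17, 36.86, 25.64], grand mean 28.429
SSB = Σnᵢ(x̄ᵢ−x̄)² = 905.502; SSW = ΣΣ(x−x̄ᵢ)² = 725.069
MSB = 905.502/3 = 301.8341; MSW = 725.069/31 = 23.3893
F = MSB/MSW = 12.9048
df = (3, 31)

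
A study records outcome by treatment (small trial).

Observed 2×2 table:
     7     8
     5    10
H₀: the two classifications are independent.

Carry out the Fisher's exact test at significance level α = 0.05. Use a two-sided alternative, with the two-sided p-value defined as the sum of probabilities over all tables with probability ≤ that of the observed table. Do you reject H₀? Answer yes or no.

reject H₀: no

Margins: r₁=15, r₂=15, c₁=12, c₂=18, n=30
p_obs = C(15,7)·C(15,5)/C(30,12); sum pmf over tables with pmf ≤ p_obs
p-value (two-sided) = 0.71038
At α=0.05: p ≥ α → fail to reject H₀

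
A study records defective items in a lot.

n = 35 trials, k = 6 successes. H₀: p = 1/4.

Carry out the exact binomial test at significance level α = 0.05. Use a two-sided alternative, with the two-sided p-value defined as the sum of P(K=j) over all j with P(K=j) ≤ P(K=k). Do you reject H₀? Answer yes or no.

Exact binomial: n=35, k=6, p₀=1/4=0.2500
P(X=j) = C(n,j)·p₀^j·(1−p₀)^(n−j); p = Σ P(X=j) over j with P(X=j) ≤ P(X=6)
p-value (two-sided) = 0.33409
At α=0.05: p ≥ α → fail to reject H₀

reject H₀: no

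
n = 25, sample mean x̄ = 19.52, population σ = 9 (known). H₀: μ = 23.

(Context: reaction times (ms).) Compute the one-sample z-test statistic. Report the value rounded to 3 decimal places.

SE = σ/√n = 9/√25 = 1.8000
z = (x̄−μ₀)/SE = (19.52−23)/1.8000 = -1.9333

test statistic = -1.933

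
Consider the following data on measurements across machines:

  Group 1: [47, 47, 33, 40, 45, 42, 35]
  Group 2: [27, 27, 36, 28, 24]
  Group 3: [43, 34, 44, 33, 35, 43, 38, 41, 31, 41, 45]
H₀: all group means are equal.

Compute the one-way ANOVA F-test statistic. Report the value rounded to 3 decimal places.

test statistic = 10.431

Group means [41.29, 28.40, 38.91], grand mean 37.348
SSB = Σnᵢ(x̄ᵢ−x̄)² = 535.680; SSW = ΣΣ(x−x̄ᵢ)² = 513.538
MSB = 535.680/2 = 267.8399; MSW = 513.538/20 = 25.6769
F = MSB/MSW = 10.4312
df = (2, 20)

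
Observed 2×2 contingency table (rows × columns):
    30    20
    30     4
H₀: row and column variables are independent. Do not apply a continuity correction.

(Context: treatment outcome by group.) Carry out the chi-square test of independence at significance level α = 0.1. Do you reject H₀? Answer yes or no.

Row totals [50, 34], col totals [60, 24], n=84
χ² = (30−35.71)²/35.71 + (20−14.29)²/14.29 + (30−24.29)²/24.29 + (4−9.71)²/9.71 = 7.9059
df = 1
p-value (upper-tail) = 0.00493
At α=0.1: p < α → reject H₀

reject H₀: yes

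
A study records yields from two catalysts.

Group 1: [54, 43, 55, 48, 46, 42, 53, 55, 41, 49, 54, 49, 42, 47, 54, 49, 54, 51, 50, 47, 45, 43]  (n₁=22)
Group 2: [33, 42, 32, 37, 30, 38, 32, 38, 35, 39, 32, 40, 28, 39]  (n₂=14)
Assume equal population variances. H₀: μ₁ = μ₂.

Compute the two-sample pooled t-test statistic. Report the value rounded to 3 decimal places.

x̄₁=48.682, s₁=4.674, n₁=22
x̄₂=35.357, s₂=4.217, n₂=14
s_p² = [21·4.674² + 13·4.217²]/34 = 20.2937
SE = √(s_p²·(1/22+1/14)) = 1.5401
t = (48.682−35.357)/1.5401 = 8.6517
df = 34

test statistic = 8.652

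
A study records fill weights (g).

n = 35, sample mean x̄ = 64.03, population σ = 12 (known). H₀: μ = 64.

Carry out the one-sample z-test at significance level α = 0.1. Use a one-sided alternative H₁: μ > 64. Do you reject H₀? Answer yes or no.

reject H₀: no

SE = σ/√n = 12/√35 = 2.0284
z = (x̄−μ₀)/SE = (64.03−64)/2.0284 = 0.0148
p-value (one-sided, H₁ greater) = 0.49410
At α=0.1: p ≥ α → fail to reject H₀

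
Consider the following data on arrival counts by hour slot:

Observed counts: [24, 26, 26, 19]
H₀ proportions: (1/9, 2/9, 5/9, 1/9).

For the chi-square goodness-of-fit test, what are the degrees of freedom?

df = k − 1 = 4 − 1 = 3

degrees of freedom = 3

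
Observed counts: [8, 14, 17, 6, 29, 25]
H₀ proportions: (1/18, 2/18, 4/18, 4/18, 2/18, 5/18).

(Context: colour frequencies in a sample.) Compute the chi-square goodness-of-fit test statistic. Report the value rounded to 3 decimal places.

test statistic = 44.409

n = 99; E_i = n·p_i = [5.50, 11.00, 22.00, 22.00, 11.00, 27.50]
χ² = (8−5.50)²/5.50 + (14−11.00)²/11.00 + (17−22.00)²/22.00 + (6−22.00)²/22.00 + (29−11.00)²/11.00 + (25−27.50)²/27.50 = 44.4091
df = 5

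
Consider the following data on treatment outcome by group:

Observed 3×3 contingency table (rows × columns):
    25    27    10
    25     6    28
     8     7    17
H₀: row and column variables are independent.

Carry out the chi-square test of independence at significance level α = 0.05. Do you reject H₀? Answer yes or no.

Row totals [62, 59, 32], col totals [58, 40, 55], n=153
χ² = (25−23.50)²/23.50 + (27−16.21)²/16.21 + (10−22.29)²/22.29 + (25−22.37)²/22.37 + (6−15.42)²/15.42 + (28−21.21)²/21.21 + (8−12.13)²/12.13 + (7−8.37)²/8.37 + (17−11.50)²/11.50 = 26.5529
df = 4
p-value (upper-tail) = 0.00002
At α=0.05: p < α → reject H₀

reject H₀: yes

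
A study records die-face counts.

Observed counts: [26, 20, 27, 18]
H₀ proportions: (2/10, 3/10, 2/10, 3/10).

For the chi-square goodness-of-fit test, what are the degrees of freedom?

df = k − 1 = 4 − 1 = 3

degrees of freedom = 3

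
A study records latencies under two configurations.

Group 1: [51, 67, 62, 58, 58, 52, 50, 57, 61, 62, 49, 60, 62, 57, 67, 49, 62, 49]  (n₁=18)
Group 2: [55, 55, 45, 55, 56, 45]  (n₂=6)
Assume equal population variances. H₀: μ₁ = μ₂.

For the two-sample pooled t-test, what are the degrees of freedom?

degrees of freedom = 22

df = n₁ + n₂ − 2 = 18 + 6 − 2 = 22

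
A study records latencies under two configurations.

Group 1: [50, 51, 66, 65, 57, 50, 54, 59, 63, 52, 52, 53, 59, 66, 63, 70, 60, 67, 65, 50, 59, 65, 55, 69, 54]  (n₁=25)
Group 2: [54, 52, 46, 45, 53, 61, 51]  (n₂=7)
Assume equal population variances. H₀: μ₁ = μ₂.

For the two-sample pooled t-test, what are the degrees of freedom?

degrees of freedom = 30

df = n₁ + n₂ − 2 = 25 + 7 − 2 = 30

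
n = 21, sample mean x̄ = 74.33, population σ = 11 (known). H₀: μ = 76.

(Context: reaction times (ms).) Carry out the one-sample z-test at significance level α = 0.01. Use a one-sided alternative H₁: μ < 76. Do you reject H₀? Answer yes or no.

SE = σ/√n = 11/√21 = 2.4004
z = (x̄−μ₀)/SE = (74.33−76)/2.4004 = -0.6957
p-value (one-sided, H₁ less) = 0.24330
At α=0.01: p ≥ α → fail to reject H₀

reject H₀: no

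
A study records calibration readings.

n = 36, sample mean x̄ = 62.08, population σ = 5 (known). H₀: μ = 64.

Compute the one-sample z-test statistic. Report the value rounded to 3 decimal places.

test statistic = -2.304

SE = σ/√n = 5/√36 = 0.8333
z = (x̄−μ₀)/SE = (62.08−64)/0.8333 = -2.3040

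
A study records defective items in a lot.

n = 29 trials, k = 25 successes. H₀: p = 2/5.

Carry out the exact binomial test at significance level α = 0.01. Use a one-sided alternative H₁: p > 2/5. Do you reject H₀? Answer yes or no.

Exact binomial: n=29, k=25, p₀=2/5=0.4000
P(X≥25) from Σ C(n,i)·p₀^i·(1−p₀)^(n−i)
p-value (one-sided, H₁ greater) = 0.00000
At α=0.01: p < α → reject H₀

reject H₀: yes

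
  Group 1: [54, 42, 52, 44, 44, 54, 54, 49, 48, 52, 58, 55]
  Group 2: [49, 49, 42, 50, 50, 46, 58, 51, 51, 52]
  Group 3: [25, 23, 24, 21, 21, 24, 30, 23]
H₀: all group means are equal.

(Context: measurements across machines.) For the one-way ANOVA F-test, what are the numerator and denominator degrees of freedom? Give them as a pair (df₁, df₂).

degrees of freedom = [2, 27]

k = 3 groups, N = 30 total
df = (k−1, N−k) = (3−1, 30−3) = (2, 27)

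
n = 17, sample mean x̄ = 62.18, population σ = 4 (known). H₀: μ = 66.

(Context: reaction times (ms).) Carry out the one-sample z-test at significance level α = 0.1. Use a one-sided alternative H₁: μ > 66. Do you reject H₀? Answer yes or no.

reject H₀: no

SE = σ/√n = 4/√17 = 0.9701
z = (x̄−μ₀)/SE = (62.18−66)/0.9701 = -3.9376
p-value (one-sided, H₁ greater) = 0.99996
At α=0.1: p ≥ α → fail to reject H₀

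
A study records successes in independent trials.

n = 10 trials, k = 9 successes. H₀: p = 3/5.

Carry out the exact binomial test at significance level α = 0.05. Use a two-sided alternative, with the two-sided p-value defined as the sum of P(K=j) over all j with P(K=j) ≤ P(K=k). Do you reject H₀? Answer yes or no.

reject H₀: no

Exact binomial: n=10, k=9, p₀=3/5=0.6000
P(X=j) = C(n,j)·p₀^j·(1−p₀)^(n−j); p = Σ P(X=j) over j with P(X=j) ≤ P(X=9)
p-value (two-sided) = 0.05865
At α=0.05: p ≥ α → fail to reject H₀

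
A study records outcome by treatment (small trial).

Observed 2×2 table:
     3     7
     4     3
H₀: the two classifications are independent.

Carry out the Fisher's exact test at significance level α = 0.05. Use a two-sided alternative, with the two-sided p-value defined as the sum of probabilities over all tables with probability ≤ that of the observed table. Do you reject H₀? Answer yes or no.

reject H₀: no

Margins: r₁=10, r₂=7, c₁=7, c₂=10, n=17
p_obs = C(10,3)·C(7,4)/C(17,7); sum pmf over tables with pmf ≤ p_obs
p-value (two-sided) = 0.34996
At α=0.05: p ≥ α → fail to reject H₀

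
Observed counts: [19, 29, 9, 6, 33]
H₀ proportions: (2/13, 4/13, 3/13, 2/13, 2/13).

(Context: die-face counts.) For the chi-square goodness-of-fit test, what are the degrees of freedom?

degrees of freedom = 4

df = k − 1 = 5 − 1 = 4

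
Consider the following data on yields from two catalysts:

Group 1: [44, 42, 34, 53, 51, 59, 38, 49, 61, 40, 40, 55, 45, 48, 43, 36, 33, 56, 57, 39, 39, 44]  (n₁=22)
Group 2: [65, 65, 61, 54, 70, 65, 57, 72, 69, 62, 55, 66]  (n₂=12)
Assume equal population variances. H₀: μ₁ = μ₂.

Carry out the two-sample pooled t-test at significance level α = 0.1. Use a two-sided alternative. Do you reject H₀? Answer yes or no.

x̄₁=45.727, s₁=8.345, n₁=22
x̄₂=63.417, s₂=5.807, n₂=12
s_p² = [21·8.345² + 11·5.807²]/32 = 57.2900
SE = √(s_p²·(1/22+1/12)) = 2.7163
t = (45.727−63.417)/2.7163 = -6.5123
df = 32
p-value (two-sided) = 0.00000
At α=0.1: p < α → reject H₀

reject H₀: yes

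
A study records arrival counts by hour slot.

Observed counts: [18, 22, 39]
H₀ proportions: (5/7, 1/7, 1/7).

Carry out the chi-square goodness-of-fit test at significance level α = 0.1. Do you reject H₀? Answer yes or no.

n = 79; E_i = n·p_i = [56.43, 11.29, 11.29]
χ² = (18−56.43)²/56.43 + (22−11.29)²/11.29 + (39−11.29)²/11.29 = 104.4000
df = 2
p-value (upper-tail) = 0.00000
At α=0.1: p < α → reject H₀

reject H₀: yes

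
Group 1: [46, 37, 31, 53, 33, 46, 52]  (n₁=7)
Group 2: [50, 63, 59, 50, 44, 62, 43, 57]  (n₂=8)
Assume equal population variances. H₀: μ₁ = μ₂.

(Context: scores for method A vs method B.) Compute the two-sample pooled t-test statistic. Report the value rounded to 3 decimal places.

test statistic = -2.527

x̄₁=42.571, s₁=8.923, n₁=7
x̄₂=53.500, s₂=7.838, n₂=8
s_p² = [6·8.923² + 7·7.838²]/13 = 69.8242
SE = √(s_p²·(1/7+1/8)) = 4.3247
t = (42.571−53.500)/4.3247 = -2.5270
df = 13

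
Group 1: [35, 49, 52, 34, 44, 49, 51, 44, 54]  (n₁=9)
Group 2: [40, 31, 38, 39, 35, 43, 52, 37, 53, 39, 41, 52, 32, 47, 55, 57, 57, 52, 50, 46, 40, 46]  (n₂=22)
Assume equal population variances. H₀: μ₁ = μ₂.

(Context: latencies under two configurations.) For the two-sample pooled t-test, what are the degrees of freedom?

degrees of freedom = 29

df = n₁ + n₂ − 2 = 9 + 22 − 2 = 29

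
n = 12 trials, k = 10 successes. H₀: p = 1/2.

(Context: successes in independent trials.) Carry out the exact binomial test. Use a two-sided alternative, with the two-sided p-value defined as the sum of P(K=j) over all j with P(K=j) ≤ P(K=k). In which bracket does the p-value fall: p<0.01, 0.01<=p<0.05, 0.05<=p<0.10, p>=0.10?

p-value bracket: 0.01<=p<0.05

Exact binomial: n=12, k=10, p₀=1/2=0.5000
P(X=j) = C(n,j)·p₀^j·(1−p₀)^(n−j); p = Σ P(X=j) over j with P(X=j) ≤ P(X=10)
p-value (two-sided) = 0.03857
→ bracket: 0.01<=p<0.05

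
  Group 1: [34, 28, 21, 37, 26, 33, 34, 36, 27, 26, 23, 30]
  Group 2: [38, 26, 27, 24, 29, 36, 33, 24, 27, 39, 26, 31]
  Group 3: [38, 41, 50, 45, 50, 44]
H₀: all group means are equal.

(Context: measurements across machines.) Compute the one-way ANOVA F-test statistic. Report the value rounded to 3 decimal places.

test statistic = 19.708

Group means [29.58, 30.00, 44.67], grand mean 32.767
SSB = Σnᵢ(x̄ᵢ−x̄)² = 1063.117; SSW = ΣΣ(x−x̄ᵢ)² = 728.250
MSB = 1063.117/2 = 531.5583; MSW = 728.250/27 = 26.9722
F = MSB/MSW = 19.7076
df = (2, 27)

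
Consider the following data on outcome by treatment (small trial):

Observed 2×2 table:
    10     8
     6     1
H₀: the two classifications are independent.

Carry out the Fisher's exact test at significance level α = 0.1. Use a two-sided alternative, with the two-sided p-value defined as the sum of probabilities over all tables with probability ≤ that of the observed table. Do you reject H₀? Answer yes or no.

Margins: r₁=18, r₂=7, c₁=16, c₂=9, n=25
p_obs = C(18,10)·C(7,6)/C(25,16); sum pmf over tables with pmf ≤ p_obs
p-value (two-sided) = 0.35484
At α=0.1: p ≥ α → fail to reject H₀

reject H₀: no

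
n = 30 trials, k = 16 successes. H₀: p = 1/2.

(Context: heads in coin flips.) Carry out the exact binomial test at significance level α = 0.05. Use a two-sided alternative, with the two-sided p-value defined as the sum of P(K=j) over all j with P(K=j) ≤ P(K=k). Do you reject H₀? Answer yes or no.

Exact binomial: n=30, k=16, p₀=1/2=0.5000
P(X=j) = C(n,j)·p₀^j·(1−p₀)^(n−j); p = Σ P(X=j) over j with P(X=j) ≤ P(X=16)
p-value (two-sided) = 0.85554
At α=0.05: p ≥ α → fail to reject H₀

reject H₀: no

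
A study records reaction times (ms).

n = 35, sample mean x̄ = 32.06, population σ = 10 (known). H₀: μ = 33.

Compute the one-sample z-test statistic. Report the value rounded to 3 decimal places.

SE = σ/√n = 10/√35 = 1.6903
z = (x̄−μ₀)/SE = (32.06−33)/1.6903 = -0.5561

test statistic = -0.556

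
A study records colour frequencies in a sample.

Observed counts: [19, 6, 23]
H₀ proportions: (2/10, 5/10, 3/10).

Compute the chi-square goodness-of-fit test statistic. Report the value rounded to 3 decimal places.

test statistic = 27.840

n = 48; E_i = n·p_i = [9.60, 24.00, 14.40]
χ² = (19−9.60)²/9.60 + (6−24.00)²/24.00 + (23−14.40)²/14.40 = 27.8403
df = 2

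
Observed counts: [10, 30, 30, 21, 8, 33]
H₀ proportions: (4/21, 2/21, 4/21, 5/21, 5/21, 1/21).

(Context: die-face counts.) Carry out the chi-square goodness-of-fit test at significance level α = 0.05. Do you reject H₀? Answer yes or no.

reject H₀: yes

n = 132; E_i = n·p_i = [25.14, 12.57, 25.14, 31.43, 31.43, 6.29]
χ² = (10−25.14)²/25.14 + (30−12.57)²/12.57 + (30−25.14)²/25.14 + (21−31.43)²/31.43 + (8−31.43)²/31.43 + (33−6.29)²/6.29 = 168.6818
df = 5
p-value (upper-tail) = 0.00000
At α=0.05: p < α → reject H₀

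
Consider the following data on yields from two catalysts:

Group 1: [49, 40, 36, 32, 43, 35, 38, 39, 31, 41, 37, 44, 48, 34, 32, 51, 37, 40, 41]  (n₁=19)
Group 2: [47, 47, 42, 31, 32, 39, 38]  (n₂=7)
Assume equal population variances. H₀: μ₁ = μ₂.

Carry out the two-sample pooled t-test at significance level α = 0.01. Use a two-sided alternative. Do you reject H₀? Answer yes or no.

reject H₀: no

x̄₁=39.368, s₁=5.747, n₁=19
x̄₂=39.429, s₂=6.451, n₂=7
s_p² = [18·5.747² + 6·6.451²]/24 = 35.1723
SE = √(s_p²·(1/19+1/7)) = 2.6222
t = (39.368−39.429)/2.6222 = -0.0229
df = 24
p-value (two-sided) = 0.98189
At α=0.01: p ≥ α → fail to reject H₀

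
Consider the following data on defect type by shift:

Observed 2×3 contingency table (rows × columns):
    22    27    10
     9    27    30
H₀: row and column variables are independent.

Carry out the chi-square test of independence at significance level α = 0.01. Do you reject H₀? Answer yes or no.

Row totals [59, 66], col totals [31, 54, 40], n=125
χ² = (22−14.63)²/14.63 + (27−25.49)²/25.49 + (10−18.88)²/18.88 + (9−16.37)²/16.37 + (27−28.51)²/28.51 + (30−21.12)²/21.12 = 15.1070
df = 2
p-value (upper-tail) = 0.00052
At α=0.01: p < α → reject H₀

reject H₀: yes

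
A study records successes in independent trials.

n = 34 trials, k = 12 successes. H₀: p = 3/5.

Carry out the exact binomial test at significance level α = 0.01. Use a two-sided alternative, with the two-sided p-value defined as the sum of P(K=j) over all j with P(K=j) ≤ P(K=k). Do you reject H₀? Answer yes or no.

reject H₀: yes

Exact binomial: n=34, k=12, p₀=3/5=0.6000
P(X=j) = C(n,j)·p₀^j·(1−p₀)^(n−j); p = Σ P(X=j) over j with P(X=j) ≤ P(X=12)
p-value (two-sided) = 0.00450
At α=0.01: p < α → reject H₀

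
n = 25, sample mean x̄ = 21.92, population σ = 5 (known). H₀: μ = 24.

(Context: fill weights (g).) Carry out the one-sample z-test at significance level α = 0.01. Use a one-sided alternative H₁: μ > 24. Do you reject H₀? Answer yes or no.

SE = σ/√n = 5/√25 = 1.0000
z = (x̄−μ₀)/SE = (21.92−24)/1.0000 = -2.0800
p-value (one-sided, H₁ greater) = 0.98124
At α=0.01: p ≥ α → fail to reject H₀

reject H₀: no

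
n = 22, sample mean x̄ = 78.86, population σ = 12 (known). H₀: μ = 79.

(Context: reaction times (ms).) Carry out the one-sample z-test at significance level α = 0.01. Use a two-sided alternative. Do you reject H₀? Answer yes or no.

reject H₀: no

SE = σ/√n = 12/√22 = 2.5584
z = (x̄−μ₀)/SE = (78.86−79)/2.5584 = -0.0547
p-value (two-sided) = 0.95636
At α=0.01: p ≥ α → fail to reject H₀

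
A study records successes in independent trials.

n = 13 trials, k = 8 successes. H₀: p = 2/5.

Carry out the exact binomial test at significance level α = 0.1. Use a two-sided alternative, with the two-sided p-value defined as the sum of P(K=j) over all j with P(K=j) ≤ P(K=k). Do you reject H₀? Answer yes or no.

Exact binomial: n=13, k=8, p₀=2/5=0.4000
P(X=j) = C(n,j)·p₀^j·(1−p₀)^(n−j); p = Σ P(X=j) over j with P(X=j) ≤ P(X=8)
p-value (two-sided) = 0.15557
At α=0.1: p ≥ α → fail to reject H₀

reject H₀: no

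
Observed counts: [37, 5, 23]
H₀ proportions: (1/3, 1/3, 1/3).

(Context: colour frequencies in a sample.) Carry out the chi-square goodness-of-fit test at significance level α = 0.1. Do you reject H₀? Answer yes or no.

reject H₀: yes

n = 65; E_i = n·p_i = [21.67, 21.67, 21.67]
χ² = (37−21.67)²/21.67 + (5−21.67)²/21.67 + (23−21.67)²/21.67 = 23.7538
df = 2
p-value (upper-tail) = 0.00001
At α=0.1: p < α → reject H₀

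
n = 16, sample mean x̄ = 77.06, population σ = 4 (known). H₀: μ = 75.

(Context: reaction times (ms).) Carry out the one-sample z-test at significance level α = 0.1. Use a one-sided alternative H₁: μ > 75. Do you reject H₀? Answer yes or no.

reject H₀: yes

SE = σ/√n = 4/√16 = 1.0000
z = (x̄−μ₀)/SE = (77.06−75)/1.0000 = 2.0600
p-value (one-sided, H₁ greater) = 0.01970
At α=0.1: p < α → reject H₀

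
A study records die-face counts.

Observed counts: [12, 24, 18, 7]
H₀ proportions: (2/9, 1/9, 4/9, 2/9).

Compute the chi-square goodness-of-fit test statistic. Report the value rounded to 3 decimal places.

n = 61; E_i = n·p_i = [13.56, 6.78, 27.11, 13.56]
χ² = (12−13.56)²/13.56 + (24−6.78)²/6.78 + (18−27.11)²/27.11 + (7−13.56)²/13.56 = 50.1721
df = 3

test statistic = 50.172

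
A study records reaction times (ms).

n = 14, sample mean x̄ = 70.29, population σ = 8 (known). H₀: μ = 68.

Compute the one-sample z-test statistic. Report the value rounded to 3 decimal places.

test statistic = 1.071

SE = σ/√n = 8/√14 = 2.1381
z = (x̄−μ₀)/SE = (70.29−68)/2.1381 = 1.0710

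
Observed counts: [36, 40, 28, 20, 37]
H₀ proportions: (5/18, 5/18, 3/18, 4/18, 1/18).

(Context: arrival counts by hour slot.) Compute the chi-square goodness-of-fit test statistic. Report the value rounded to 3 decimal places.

test statistic = 97.209

n = 161; E_i = n·p_i = [44.72, 44.72, 26.83, 35.78, 8.94]
χ² = (36−44.72)²/44.72 + (40−44.72)²/44.72 + (28−26.83)²/26.83 + (20−35.78)²/35.78 + (37−8.94)²/8.94 = 97.2087
df = 4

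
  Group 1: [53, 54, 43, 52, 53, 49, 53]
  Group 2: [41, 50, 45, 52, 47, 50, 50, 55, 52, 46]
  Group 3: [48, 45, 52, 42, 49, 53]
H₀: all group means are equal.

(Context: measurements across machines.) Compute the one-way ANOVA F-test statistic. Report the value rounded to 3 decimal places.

Group means [51.00, 48.80, 48.17], grand mean 49.304
SSB = Σnᵢ(x̄ᵢ−x̄)² = 30.436; SSW = ΣΣ(x−x̄ᵢ)² = 326.433
MSB = 30.436/2 = 15.2181; MSW = 326.433/20 = 16.3217
F = MSB/MSW = 0.9324
df = (2, 20)

test statistic = 0.932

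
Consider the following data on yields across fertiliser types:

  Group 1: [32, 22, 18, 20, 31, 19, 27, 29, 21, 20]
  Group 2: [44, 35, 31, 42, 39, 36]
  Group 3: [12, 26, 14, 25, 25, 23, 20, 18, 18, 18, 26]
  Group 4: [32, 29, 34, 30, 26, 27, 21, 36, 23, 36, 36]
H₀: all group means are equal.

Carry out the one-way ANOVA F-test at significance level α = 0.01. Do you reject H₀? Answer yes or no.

reject H₀: yes

Group means [23.90, 37.83, 20.45, 30.00], grand mean 26.868
SSB = Σnᵢ(x̄ᵢ−x̄)² = 1369.881; SSW = ΣΣ(x−x̄ᵢ)² = 892.461
MSB = 1369.881/3 = 456.6272; MSW = 892.461/34 = 26.2488
F = MSB/MSW = 17.3961
df = (3, 34)
p-value (upper-tail) = 0.00000
At α=0.01: p < α → reject H₀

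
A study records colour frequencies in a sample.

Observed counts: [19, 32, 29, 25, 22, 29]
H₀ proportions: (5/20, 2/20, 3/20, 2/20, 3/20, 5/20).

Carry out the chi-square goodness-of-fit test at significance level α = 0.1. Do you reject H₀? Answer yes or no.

n = 156; E_i = n·p_i = [39.00, 15.60, 23.40, 15.60, 23.40, 39.00]
χ² = (19−39.00)²/39.00 + (32−15.60)²/15.60 + (29−23.40)²/23.40 + (25−15.60)²/15.60 + (22−23.40)²/23.40 + (29−39.00)²/39.00 = 37.1496
df = 5
p-value (upper-tail) = 0.00000
At α=0.1: p < α → reject H₀

reject H₀: yes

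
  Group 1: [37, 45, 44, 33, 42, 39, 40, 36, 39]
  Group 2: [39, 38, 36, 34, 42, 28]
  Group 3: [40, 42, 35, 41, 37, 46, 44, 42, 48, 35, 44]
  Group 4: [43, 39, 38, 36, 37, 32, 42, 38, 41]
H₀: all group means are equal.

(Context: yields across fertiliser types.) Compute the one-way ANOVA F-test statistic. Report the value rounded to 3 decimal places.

test statistic = 2.202

Group means [39.44, 36.17, 41.27, 38.44], grand mean 39.200
SSB = Σnᵢ(x̄ᵢ−x̄)² = 108.140; SSW = ΣΣ(x−x̄ᵢ)² = 507.460
MSB = 108.140/3 = 36.0468; MSW = 507.460/31 = 16.3697
F = MSB/MSW = 2.2020
df = (3, 31)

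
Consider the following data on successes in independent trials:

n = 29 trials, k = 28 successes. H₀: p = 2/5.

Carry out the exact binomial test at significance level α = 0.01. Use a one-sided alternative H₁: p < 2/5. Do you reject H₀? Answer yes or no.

reject H₀: no

Exact binomial: n=29, k=28, p₀=2/5=0.4000
P(X≤28) from Σ C(n,i)·p₀^i·(1−p₀)^(n−i)
p-value (one-sided, H₁ less) = 1.00000
At α=0.01: p ≥ α → fail to reject H₀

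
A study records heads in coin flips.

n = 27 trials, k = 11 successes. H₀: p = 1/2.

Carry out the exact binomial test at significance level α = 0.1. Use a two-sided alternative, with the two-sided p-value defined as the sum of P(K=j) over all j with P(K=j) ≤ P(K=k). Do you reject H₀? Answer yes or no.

reject H₀: no

Exact binomial: n=27, k=11, p₀=1/2=0.5000
P(X=j) = C(n,j)·p₀^j·(1−p₀)^(n−j); p = Σ P(X=j) over j with P(X=j) ≤ P(X=11)
p-value (two-sided) = 0.44207
At α=0.1: p ≥ α → fail to reject H₀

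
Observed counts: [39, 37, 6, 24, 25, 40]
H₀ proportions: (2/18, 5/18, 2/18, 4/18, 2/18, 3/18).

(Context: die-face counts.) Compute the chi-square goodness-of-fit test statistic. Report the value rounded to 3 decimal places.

test statistic = 43.961

n = 171; E_i = n·p_i = [19.00, 47.50, 19.00, 38.00, 19.00, 28.50]
χ² = (39−19.00)²/19.00 + (37−47.50)²/47.50 + (6−19.00)²/19.00 + (24−38.00)²/38.00 + (25−19.00)²/19.00 + (40−28.50)²/28.50 = 43.9614
df = 5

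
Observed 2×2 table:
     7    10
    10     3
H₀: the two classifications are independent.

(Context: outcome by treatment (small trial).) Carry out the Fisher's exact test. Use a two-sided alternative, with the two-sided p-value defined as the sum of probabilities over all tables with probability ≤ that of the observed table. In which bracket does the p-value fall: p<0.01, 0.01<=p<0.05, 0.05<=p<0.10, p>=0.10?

p-value bracket: 0.05<=p<0.10

Margins: r₁=17, r₂=13, c₁=17, c₂=13, n=30
p_obs = C(17,7)·C(13,10)/C(30,17); sum pmf over tables with pmf ≤ p_obs
p-value (two-sided) = 0.07112
→ bracket: 0.05<=p<0.10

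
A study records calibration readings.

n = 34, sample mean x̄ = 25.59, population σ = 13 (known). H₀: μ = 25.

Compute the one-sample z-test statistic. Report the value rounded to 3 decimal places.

test statistic = 0.265

SE = σ/√n = 13/√34 = 2.2295
z = (x̄−μ₀)/SE = (25.59−25)/2.2295 = 0.2646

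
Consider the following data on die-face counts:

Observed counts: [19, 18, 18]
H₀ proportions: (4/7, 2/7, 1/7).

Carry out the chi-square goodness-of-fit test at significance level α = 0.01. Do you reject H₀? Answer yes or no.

reject H₀: yes

n = 55; E_i = n·p_i = [31.43, 15.71, 7.86]
χ² = (19−31.43)²/31.43 + (18−15.71)²/15.71 + (18−7.86)²/7.86 = 18.3409
df = 2
p-value (upper-tail) = 0.00010
At α=0.01: p < α → reject H₀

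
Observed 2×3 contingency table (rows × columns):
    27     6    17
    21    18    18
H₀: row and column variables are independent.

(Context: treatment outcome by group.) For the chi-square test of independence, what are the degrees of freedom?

df = (r−1)(c−1) = (2−1)·(3−1) = 2

degrees of freedom = 2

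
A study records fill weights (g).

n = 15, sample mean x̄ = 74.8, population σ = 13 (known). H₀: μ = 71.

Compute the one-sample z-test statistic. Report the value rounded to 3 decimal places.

test statistic = 1.132

SE = σ/√n = 13/√15 = 3.3566
z = (x̄−μ₀)/SE = (74.8−71)/3.3566 = 1.1321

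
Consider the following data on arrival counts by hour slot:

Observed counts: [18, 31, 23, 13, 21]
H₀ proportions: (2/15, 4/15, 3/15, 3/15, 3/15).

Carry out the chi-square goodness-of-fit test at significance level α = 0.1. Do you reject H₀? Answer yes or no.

reject H₀: no

n = 106; E_i = n·p_i = [14.13, 28.27, 21.20, 21.20, 21.20]
χ² = (18−14.13)²/14.13 + (31−28.27)²/28.27 + (23−21.20)²/21.20 + (13−21.20)²/21.20 + (21−21.20)²/21.20 = 4.6486
df = 4
p-value (upper-tail) = 0.32529
At α=0.1: p ≥ α → fail to reject H₀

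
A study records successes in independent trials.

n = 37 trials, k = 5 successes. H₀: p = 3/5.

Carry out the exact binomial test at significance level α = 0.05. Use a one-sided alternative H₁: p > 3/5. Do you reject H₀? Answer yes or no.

Exact binomial: n=37, k=5, p₀=3/5=0.6000
P(X≥5) from Σ C(n,i)·p₀^i·(1−p₀)^(n−i)
p-value (one-sided, H₁ greater) = 1.00000
At α=0.05: p ≥ α → fail to reject H₀

reject H₀: no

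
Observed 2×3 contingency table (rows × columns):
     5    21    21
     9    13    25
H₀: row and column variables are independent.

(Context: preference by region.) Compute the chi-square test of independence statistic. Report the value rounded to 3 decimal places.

test statistic = 3.373

Row totals [47, 47], col totals [14, 34, 46], n=94
χ² = (5−7.00)²/7.00 + (21−17.00)²/17.00 + (21−23.00)²/23.00 + (9−7.00)²/7.00 + (13−17.00)²/17.00 + (25−23.00)²/23.00 = 3.3730
df = 2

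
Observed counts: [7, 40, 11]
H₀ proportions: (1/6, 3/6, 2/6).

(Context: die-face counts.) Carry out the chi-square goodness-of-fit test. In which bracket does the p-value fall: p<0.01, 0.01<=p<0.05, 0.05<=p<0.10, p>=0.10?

n = 58; E_i = n·p_i = [9.67, 29.00, 19.33]
χ² = (7−9.67)²/9.67 + (40−29.00)²/29.00 + (11−19.33)²/19.33 = 8.5000
df = 2
p-value (upper-tail) = 0.01426
→ bracket: 0.01<=p<0.05

p-value bracket: 0.01<=p<0.05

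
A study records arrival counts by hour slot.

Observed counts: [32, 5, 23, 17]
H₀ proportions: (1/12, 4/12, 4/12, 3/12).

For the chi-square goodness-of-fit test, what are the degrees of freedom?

df = k − 1 = 4 − 1 = 3

degrees of freedom = 3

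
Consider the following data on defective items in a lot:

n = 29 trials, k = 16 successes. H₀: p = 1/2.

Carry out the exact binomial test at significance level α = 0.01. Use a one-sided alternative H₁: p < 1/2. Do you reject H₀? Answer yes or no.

reject H₀: no

Exact binomial: n=29, k=16, p₀=1/2=0.5000
P(X≤16) from Σ C(n,i)·p₀^i·(1−p₀)^(n−i)
p-value (one-sided, H₁ less) = 0.77087
At α=0.01: p ≥ α → fail to reject H₀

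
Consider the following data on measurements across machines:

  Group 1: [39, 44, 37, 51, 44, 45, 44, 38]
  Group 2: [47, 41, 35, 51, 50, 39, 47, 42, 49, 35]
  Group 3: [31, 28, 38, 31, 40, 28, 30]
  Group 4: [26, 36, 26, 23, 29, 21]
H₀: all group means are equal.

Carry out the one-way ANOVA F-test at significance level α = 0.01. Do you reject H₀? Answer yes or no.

reject H₀: yes

Group means [42.75, 43.60, 32.29, 26.83], grand mean 37.581
SSB = Σnᵢ(x̄ᵢ−x̄)² = 1465.386; SSW = ΣΣ(x−x̄ᵢ)² = 750.162
MSB = 1465.386/3 = 488.4622; MSW = 750.162/27 = 27.7838
F = MSB/MSW = 17.5808
df = (3, 27)
p-value (upper-tail) = 0.00000
At α=0.01: p < α → reject H₀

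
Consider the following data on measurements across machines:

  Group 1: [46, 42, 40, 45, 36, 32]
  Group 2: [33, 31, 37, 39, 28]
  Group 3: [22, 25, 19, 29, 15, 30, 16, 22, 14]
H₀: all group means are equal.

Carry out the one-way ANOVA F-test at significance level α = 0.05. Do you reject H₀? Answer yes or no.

Group means [40.17, 33.60, 21.33], grand mean 30.050
SSB = Σnᵢ(x̄ᵢ−x̄)² = 1360.917; SSW = ΣΣ(x−x̄ᵢ)² = 500.033
MSB = 1360.917/2 = 680.4583; MSW = 500.033/17 = 29.4137
F = MSB/MSW = 23.1340
df = (2, 17)
p-value (upper-tail) = 0.00001
At α=0.05: p < α → reject H₀

reject H₀: yes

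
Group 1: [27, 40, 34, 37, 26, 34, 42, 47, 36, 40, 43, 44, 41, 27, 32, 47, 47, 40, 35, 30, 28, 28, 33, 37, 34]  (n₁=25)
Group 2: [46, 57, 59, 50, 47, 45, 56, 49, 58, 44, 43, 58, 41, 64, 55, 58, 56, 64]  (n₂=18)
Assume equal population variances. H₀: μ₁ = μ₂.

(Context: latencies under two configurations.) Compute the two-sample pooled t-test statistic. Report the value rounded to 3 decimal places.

test statistic = -7.727

x̄₁=36.360, s₁=6.607, n₁=25
x̄₂=52.778, s₂=7.232, n₂=18
s_p² = [24·6.607² + 17·7.232²]/41 = 47.2408
SE = √(s_p²·(1/25+1/18)) = 2.1246
t = (36.360−52.778)/2.1246 = -7.7273
df = 41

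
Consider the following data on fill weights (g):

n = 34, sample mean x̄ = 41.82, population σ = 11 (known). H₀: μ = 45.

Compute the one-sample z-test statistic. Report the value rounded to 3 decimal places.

SE = σ/√n = 11/√34 = 1.8865
z = (x̄−μ₀)/SE = (41.82−45)/1.8865 = -1.6857

test statistic = -1.686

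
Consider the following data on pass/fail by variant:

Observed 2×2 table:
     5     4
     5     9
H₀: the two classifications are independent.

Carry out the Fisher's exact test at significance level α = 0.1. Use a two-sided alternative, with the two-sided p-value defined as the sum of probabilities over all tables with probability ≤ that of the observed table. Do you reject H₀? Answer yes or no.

reject H₀: no

Margins: r₁=9, r₂=14, c₁=10, c₂=13, n=23
p_obs = C(9,5)·C(14,5)/C(23,10); sum pmf over tables with pmf ≤ p_obs
p-value (two-sided) = 0.41728
At α=0.1: p ≥ α → fail to reject H₀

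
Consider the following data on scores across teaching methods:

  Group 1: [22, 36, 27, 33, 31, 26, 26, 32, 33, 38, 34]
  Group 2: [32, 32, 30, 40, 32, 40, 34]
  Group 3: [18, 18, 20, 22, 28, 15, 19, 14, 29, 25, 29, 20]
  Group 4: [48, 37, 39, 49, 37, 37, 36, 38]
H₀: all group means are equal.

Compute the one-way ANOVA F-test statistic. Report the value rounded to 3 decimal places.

Group means [30.73, 34.29, 21.42, 40.12], grand mean 30.421
SSB = Σnᵢ(x̄ᵢ−x̄)² = 1831.861; SSW = ΣΣ(x−x̄ᵢ)² = 831.402
MSB = 1831.861/3 = 610.6204; MSW = 831.402/34 = 24.4530
F = MSB/MSW = 24.9712
df = (3, 34)

test statistic = 24.971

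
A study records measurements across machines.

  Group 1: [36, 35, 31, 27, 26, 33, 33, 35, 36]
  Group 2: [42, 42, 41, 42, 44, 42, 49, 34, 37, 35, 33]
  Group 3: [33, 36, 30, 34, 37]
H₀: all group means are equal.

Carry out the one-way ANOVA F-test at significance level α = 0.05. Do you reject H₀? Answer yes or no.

Group means [32.44, 40.09, 34.00], grand mean 36.120
SSB = Σnᵢ(x̄ᵢ−x̄)² = 317.509; SSW = ΣΣ(x−x̄ᵢ)² = 375.131
MSB = 317.509/2 = 158.7543; MSW = 375.131/22 = 17.0514
F = MSB/MSW = 9.3103
df = (2, 22)
p-value (upper-tail) = 0.00118
At α=0.05: p < α → reject H₀

reject H₀: yes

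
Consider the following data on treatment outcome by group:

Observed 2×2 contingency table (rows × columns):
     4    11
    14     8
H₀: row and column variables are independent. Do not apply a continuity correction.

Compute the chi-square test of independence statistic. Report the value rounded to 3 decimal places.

test statistic = 4.880

Row totals [15, 22], col totals [18, 19], n=37
χ² = (4−7.30)²/7.30 + (11−7.70)²/7.70 + (14−10.70)²/10.70 + (8−11.30)²/11.30 = 4.8796
df = 1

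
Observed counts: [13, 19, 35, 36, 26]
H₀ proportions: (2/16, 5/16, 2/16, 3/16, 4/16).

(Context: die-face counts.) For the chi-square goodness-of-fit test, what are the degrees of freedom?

df = k − 1 = 5 − 1 = 4

degrees of freedom = 4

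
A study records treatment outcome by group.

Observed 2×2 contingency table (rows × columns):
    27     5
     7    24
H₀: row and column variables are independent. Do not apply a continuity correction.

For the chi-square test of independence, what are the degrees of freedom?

df = (r−1)(c−1) = (2−1)·(2−1) = 1

degrees of freedom = 1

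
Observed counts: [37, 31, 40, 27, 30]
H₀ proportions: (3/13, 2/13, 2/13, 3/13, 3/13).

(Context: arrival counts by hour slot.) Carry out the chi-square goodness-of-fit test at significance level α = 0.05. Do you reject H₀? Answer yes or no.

reject H₀: yes

n = 165; E_i = n·p_i = [38.08, 25.38, 25.38, 38.08, 38.08]
χ² = (37−38.08)²/38.08 + (31−25.38)²/25.38 + (40−25.38)²/25.38 + (27−38.08)²/38.08 + (30−38.08)²/38.08 = 14.6232
df = 4
p-value (upper-tail) = 0.00555
At α=0.05: p < α → reject H₀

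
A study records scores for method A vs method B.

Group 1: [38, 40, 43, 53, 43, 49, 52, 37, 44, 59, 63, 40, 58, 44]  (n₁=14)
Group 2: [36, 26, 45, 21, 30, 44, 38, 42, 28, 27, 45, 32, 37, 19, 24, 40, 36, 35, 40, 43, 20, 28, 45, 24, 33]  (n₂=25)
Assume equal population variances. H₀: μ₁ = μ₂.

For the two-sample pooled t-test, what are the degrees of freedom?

degrees of freedom = 37

df = n₁ + n₂ − 2 = 14 + 25 − 2 = 37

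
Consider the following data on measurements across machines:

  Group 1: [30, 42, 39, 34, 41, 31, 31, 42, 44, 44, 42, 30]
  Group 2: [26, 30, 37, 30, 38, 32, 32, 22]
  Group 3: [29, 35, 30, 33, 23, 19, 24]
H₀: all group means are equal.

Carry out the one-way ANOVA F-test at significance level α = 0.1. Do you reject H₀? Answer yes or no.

Group means [37.50, 30.88, 27.57], grand mean 32.963
SSB = Σnᵢ(x̄ᵢ−x̄)² = 485.374; SSW = ΣΣ(x−x̄ᵢ)² = 763.589
MSB = 485.374/2 = 242.6868; MSW = 763.589/24 = 31.8162
F = MSB/MSW = 7.6278
df = (2, 24)
p-value (upper-tail) = 0.00273
At α=0.1: p < α → reject H₀

reject H₀: yes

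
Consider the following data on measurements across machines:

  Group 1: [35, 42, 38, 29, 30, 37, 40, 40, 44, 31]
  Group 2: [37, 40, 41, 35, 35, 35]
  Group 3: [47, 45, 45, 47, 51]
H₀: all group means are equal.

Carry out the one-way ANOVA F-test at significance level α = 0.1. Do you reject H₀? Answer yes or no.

Group means [36.60, 37.17, 47.00], grand mean 39.238
SSB = Σnᵢ(x̄ᵢ−x̄)² = 396.576; SSW = ΣΣ(x−x̄ᵢ)² = 305.233
MSB = 396.576/2 = 198.2881; MSW = 305.233/18 = 16.9574
F = MSB/MSW = 11.6933
df = (2, 18)
p-value (upper-tail) = 0.00056
At α=0.1: p < α → reject H₀

reject H₀: yes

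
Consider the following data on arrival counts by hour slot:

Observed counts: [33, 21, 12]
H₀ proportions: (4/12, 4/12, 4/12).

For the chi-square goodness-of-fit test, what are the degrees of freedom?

degrees of freedom = 2

df = k − 1 = 3 − 1 = 2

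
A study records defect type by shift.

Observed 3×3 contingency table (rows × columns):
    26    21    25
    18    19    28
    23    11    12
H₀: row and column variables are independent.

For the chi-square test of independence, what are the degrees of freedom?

df = (r−1)(c−1) = (3−1)·(3−1) = 4

degrees of freedom = 4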